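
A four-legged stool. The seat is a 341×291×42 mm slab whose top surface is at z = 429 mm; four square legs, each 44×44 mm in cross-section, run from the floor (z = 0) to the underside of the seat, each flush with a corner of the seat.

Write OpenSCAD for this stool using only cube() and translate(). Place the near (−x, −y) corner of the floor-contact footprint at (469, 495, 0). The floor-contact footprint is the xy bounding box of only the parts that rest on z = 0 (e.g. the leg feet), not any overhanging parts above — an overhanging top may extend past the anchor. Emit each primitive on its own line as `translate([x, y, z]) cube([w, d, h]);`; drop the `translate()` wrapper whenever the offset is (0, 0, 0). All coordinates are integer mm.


translate([469, 495, 387]) cube([341, 291, 42]);
translate([469, 495, 0]) cube([44, 44, 387]);
translate([766, 495, 0]) cube([44, 44, 387]);
translate([469, 742, 0]) cube([44, 44, 387]);
translate([766, 742, 0]) cube([44, 44, 387]);


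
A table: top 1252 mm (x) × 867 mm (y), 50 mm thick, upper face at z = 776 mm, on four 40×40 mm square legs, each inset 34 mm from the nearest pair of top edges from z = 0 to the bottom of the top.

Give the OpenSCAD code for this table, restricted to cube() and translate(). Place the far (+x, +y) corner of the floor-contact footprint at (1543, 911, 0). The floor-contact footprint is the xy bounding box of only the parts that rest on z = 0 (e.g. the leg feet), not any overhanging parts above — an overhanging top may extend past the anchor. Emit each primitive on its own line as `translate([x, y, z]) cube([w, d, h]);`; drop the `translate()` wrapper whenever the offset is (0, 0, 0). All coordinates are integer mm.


translate([325, 78, 726]) cube([1252, 867, 50]);
translate([359, 112, 0]) cube([40, 40, 726]);
translate([1503, 112, 0]) cube([40, 40, 726]);
translate([359, 871, 0]) cube([40, 40, 726]);
translate([1503, 871, 0]) cube([40, 40, 726]);


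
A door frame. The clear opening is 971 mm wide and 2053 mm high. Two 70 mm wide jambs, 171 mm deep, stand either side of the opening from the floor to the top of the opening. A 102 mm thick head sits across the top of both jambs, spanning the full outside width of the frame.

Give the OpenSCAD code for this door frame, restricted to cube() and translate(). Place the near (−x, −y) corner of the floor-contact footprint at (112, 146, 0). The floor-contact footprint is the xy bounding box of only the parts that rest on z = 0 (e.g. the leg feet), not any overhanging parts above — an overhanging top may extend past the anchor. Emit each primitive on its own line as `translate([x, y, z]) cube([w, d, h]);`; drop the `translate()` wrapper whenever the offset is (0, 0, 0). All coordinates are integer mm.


translate([112, 146, 0]) cube([70, 171, 2053]);
translate([1153, 146, 0]) cube([70, 171, 2053]);
translate([112, 146, 2053]) cube([1111, 171, 102]);


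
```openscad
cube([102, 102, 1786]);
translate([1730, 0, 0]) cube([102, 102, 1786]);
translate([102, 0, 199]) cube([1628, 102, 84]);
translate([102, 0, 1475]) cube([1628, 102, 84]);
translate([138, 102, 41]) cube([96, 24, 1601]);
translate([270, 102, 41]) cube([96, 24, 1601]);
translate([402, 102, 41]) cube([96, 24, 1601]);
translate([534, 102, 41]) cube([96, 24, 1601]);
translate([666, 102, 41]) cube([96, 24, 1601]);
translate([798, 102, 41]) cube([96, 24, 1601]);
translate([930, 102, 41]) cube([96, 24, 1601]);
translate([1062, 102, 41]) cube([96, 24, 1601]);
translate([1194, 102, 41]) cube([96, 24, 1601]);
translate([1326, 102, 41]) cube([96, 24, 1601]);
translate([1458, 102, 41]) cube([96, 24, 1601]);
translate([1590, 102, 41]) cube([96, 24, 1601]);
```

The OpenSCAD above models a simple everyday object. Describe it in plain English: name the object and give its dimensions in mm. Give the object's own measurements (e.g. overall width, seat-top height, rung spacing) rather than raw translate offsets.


A fence section. Two 102×102 mm posts, 1786 mm tall, stand on the floor with a clear span of 1628 mm between their inner faces. Two horizontal rails of 102×84 mm section span the gap between the posts with their undersides at z = 199 mm and z = 1475 mm, flush with the posts' −y face. 12 pickets, each 96 mm wide, 24 mm thick and 1601 mm tall, are fixed to the +y face of the rails with their bottoms at z = 41 mm, spaced across the span with a 36 mm gap after the −x post and between neighbouring pickets, with 44 mm left before the +x post.


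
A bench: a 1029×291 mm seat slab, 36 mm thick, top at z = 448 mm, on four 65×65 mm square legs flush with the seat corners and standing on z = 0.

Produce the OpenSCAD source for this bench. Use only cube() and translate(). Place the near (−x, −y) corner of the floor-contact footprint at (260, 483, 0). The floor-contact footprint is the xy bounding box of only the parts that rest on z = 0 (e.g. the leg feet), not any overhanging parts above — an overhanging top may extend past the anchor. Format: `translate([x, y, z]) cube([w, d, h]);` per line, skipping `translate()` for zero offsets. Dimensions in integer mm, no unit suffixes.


translate([260, 483, 412]) cube([1029, 291, 36]);
translate([260, 483, 0]) cube([65, 65, 412]);
translate([260, 709, 0]) cube([65, 65, 412]);
translate([1224, 483, 0]) cube([65, 65, 412]);
translate([1224, 709, 0]) cube([65, 65, 412]);


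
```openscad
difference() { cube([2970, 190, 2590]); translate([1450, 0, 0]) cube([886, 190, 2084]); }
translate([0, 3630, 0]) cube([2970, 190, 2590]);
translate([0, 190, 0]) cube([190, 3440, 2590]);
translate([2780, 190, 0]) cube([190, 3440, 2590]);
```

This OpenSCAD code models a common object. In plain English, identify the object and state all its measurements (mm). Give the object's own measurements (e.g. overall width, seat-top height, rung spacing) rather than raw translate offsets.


A single room: four walls, each 2590 mm tall and 190 mm thick, enclosing an outside footprint 2970×3820 mm (x × y), no floor or roof. The front and back walls (−y and +y sides) run the full x-width; the side walls fit between their inner faces. A door opening 886 mm wide and 2084 mm tall is cut through the front wall from the floor up, its −x edge 1450 mm from the wall's −x end.


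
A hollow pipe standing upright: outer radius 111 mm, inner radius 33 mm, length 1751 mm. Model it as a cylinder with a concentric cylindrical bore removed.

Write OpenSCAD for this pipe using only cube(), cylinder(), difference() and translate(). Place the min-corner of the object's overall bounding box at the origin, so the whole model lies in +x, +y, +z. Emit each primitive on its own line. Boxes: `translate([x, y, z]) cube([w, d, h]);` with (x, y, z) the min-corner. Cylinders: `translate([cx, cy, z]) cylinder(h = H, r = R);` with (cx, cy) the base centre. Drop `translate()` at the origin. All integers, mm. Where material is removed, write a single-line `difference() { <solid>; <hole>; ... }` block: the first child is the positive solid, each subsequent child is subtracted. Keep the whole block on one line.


difference() { translate([111, 111, 0]) cylinder(h = 1751, r = 111); translate([111, 111, 0]) cylinder(h = 1751, r = 33); }


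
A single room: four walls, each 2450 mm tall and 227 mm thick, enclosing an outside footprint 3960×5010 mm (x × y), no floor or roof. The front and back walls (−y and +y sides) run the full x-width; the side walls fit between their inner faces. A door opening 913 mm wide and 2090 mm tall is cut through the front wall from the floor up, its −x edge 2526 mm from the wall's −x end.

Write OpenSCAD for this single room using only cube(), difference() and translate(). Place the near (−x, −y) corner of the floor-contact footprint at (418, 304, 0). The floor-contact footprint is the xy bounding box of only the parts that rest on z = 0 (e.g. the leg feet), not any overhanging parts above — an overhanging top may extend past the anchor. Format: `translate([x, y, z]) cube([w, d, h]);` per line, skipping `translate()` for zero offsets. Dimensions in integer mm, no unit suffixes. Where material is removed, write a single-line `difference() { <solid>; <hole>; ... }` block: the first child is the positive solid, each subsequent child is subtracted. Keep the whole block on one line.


difference() { translate([418, 304, 0]) cube([3960, 227, 2450]); translate([2944, 304, 0]) cube([913, 227, 2090]); }
translate([418, 5087, 0]) cube([3960, 227, 2450]);
translate([418, 531, 0]) cube([227, 4556, 2450]);
translate([4151, 531, 0]) cube([227, 4556, 2450]);


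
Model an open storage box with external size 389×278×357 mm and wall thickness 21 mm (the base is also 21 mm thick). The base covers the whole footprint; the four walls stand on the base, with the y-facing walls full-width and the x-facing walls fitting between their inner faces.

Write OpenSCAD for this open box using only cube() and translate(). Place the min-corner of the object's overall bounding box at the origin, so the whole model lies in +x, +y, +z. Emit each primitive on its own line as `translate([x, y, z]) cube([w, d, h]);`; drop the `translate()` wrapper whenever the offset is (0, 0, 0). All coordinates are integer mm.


cube([389, 278, 21]);
translate([0, 0, 21]) cube([389, 21, 336]);
translate([0, 257, 21]) cube([389, 21, 336]);
translate([0, 21, 21]) cube([21, 236, 336]);
translate([368, 21, 21]) cube([21, 236, 336]);


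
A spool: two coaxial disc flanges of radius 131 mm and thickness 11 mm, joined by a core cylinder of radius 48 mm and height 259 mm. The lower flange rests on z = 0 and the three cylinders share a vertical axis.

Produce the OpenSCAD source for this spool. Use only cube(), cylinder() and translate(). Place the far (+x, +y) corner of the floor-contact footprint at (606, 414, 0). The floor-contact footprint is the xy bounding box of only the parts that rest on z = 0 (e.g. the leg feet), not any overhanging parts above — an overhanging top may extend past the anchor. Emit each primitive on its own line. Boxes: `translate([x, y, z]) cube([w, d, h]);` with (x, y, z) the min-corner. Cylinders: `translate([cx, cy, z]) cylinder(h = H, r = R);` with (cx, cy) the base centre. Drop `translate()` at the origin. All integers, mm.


translate([475, 283, 0]) cylinder(h = 11, r = 131);
translate([475, 283, 11]) cylinder(h = 259, r = 48);
translate([475, 283, 270]) cylinder(h = 11, r = 131);


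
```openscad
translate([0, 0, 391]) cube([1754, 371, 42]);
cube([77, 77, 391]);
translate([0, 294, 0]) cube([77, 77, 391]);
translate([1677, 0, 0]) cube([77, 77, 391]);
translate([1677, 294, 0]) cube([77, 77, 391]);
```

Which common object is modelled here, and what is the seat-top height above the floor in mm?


A bench. The seat-top height is 433 mm.

A long slab on four corner posts — a bench. The slab sits at z = 391 with thickness 42, so the top is 391 + 42 = 433 mm.


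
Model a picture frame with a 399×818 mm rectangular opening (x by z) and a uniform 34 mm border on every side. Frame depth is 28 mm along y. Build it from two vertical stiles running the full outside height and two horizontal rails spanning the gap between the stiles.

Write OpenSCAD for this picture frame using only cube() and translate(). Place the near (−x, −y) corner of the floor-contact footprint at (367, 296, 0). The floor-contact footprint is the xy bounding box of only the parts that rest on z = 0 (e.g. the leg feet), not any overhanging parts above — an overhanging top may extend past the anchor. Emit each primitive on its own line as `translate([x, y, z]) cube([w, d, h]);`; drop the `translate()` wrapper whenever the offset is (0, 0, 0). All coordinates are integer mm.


translate([367, 296, 0]) cube([34, 28, 886]);
translate([800, 296, 0]) cube([34, 28, 886]);
translate([401, 296, 0]) cube([399, 28, 34]);
translate([401, 296, 852]) cube([399, 28, 34]);


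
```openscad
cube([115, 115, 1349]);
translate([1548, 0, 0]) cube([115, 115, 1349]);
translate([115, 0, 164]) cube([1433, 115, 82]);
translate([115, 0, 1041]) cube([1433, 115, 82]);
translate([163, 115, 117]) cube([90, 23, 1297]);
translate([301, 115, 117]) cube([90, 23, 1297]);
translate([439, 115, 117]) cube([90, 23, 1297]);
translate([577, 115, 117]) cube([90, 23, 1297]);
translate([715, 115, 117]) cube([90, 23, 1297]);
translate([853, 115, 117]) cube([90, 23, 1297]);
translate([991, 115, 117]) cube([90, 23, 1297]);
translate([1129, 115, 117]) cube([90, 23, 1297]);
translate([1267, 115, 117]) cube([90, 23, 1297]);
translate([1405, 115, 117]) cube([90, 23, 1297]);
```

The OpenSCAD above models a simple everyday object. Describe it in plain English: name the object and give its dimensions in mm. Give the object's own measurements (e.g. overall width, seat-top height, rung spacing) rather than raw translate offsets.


A fence section. Two 115×115 mm posts, 1349 mm tall, stand on the floor with a clear span of 1433 mm between their inner faces. Two horizontal rails of 115×82 mm section span the gap between the posts with their undersides at z = 164 mm and z = 1041 mm, flush with the posts' −y face. 10 pickets, each 90 mm wide, 23 mm thick and 1297 mm tall, are fixed to the +y face of the rails with their bottoms at z = 117 mm, spaced across the span with a 48 mm gap after the −x post and between neighbouring pickets, with 53 mm left before the +x post.


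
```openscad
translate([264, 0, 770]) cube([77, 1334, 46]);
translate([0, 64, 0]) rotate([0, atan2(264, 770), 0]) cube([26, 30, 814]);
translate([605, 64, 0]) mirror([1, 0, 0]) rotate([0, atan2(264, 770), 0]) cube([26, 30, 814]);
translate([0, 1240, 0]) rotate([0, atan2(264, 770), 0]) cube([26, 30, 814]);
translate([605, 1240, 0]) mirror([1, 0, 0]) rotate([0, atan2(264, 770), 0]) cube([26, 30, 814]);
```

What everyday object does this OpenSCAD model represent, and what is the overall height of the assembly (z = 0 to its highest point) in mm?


A sawhorse. The overall height is 816 mm.

A beam across two mirrored pairs of raked legs — a sawhorse. The beam's underside is at z = 770 (matching the legs' vertical rise in atan2(264, 770)) and the beam is 46 mm tall, so its top is at 770 + 46 = 816 mm. The raked legs top out at the beam's underside, so that is the highest point.


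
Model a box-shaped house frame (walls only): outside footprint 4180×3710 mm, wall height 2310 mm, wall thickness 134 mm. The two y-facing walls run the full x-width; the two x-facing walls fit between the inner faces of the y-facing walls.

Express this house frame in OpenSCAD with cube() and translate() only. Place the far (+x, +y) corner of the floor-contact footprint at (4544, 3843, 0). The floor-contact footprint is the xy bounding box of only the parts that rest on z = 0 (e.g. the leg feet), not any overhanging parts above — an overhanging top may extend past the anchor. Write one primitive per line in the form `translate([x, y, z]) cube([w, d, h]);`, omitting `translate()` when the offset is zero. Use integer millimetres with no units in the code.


translate([364, 133, 0]) cube([4180, 134, 2310]);
translate([364, 3709, 0]) cube([4180, 134, 2310]);
translate([364, 267, 0]) cube([134, 3442, 2310]);
translate([4410, 267, 0]) cube([134, 3442, 2310]);


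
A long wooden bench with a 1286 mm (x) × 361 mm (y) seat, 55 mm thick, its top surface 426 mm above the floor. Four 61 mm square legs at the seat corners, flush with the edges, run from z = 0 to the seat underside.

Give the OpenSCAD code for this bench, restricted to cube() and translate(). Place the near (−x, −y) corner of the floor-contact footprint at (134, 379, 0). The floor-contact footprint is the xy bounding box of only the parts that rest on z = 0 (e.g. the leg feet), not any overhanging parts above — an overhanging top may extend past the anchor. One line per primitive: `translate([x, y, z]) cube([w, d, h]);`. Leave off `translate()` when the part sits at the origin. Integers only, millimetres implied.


translate([134, 379, 371]) cube([1286, 361, 55]);
translate([134, 379, 0]) cube([61, 61, 371]);
translate([134, 679, 0]) cube([61, 61, 371]);
translate([1359, 379, 0]) cube([61, 61, 371]);
translate([1359, 679, 0]) cube([61, 61, 371]);


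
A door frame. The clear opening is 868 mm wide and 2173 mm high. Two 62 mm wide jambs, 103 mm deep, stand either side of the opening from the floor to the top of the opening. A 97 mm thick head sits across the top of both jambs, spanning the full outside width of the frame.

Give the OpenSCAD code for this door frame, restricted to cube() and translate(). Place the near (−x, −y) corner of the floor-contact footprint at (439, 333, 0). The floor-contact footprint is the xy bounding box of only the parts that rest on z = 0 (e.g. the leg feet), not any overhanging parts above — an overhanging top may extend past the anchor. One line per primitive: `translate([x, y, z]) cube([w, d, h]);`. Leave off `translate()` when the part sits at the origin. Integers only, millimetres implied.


translate([439, 333, 0]) cube([62, 103, 2173]);
translate([1369, 333, 0]) cube([62, 103, 2173]);
translate([439, 333, 2173]) cube([992, 103, 97]);


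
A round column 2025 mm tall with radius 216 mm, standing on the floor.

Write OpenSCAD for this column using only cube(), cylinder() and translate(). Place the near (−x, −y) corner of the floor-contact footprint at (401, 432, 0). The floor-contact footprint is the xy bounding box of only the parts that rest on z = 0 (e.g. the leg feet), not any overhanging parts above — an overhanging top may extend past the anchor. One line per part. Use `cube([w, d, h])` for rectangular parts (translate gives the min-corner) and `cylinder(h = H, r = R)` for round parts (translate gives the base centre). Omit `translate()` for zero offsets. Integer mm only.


translate([617, 648, 0]) cylinder(h = 2025, r = 216);


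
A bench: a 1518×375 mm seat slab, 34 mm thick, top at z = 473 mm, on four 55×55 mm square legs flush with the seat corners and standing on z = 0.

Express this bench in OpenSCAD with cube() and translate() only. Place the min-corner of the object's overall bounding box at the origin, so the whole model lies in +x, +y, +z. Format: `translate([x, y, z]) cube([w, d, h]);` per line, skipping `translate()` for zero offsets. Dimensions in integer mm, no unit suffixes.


translate([0, 0, 439]) cube([1518, 375, 34]);
cube([55, 55, 439]);
translate([0, 320, 0]) cube([55, 55, 439]);
translate([1463, 0, 0]) cube([55, 55, 439]);
translate([1463, 320, 0]) cube([55, 55, 439]);


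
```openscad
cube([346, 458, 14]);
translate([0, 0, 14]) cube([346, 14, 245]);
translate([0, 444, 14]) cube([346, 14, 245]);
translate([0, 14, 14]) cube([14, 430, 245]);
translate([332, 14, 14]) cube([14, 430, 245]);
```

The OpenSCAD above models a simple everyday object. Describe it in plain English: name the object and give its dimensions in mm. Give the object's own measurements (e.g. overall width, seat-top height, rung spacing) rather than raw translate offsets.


An open-topped rectangular box: outside dimensions 346×458×259 mm, with a uniform wall and base thickness of 14 mm. The base is a full 346×458 slab on the floor; four walls sit on top of the base. The front and back walls (the −y and +y sides) span the full width; the two side walls fit between them.


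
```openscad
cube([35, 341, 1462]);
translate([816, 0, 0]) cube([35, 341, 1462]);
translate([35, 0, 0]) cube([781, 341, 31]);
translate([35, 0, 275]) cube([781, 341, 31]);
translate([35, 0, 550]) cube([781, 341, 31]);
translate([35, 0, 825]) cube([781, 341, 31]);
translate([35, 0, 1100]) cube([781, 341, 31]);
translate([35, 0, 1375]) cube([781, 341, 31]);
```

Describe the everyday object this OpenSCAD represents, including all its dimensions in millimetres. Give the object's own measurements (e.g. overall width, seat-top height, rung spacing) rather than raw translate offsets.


An open bookshelf. Two side panels, each 35 mm thick, 341 mm deep and 1462 mm tall, stand 851 mm apart (outside-to-outside). Between them sit 6 shelves, each 31 mm thick and 341 mm deep, spanning the full gap between the sides. The bottom shelf rests on the floor (its underside at z = 0) and the clear gap between one shelf's top and the next shelf's underside is 244 mm.


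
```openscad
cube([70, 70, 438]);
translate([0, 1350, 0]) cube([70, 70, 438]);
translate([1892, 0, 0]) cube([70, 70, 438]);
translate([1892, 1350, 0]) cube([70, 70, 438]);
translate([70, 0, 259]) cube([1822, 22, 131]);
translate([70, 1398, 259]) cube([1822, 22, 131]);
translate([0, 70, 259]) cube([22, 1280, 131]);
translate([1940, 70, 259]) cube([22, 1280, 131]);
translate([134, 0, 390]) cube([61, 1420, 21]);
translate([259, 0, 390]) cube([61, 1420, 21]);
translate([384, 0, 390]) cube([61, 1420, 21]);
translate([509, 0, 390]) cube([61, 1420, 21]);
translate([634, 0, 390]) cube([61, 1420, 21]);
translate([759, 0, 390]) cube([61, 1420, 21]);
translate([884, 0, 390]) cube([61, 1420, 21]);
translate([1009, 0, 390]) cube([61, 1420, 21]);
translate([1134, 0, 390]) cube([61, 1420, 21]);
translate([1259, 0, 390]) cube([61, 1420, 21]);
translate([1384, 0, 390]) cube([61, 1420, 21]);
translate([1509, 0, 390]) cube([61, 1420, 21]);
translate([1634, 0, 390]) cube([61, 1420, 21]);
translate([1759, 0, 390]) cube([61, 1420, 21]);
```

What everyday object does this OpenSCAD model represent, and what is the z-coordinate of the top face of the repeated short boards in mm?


A bed frame. The slat-top height is 411 mm.

Four posts, four rails, and a row of slats — a bed frame. Slats sit on the rails at z = 259 + 131 = 390; with slat thickness 21, the top is 411 mm.


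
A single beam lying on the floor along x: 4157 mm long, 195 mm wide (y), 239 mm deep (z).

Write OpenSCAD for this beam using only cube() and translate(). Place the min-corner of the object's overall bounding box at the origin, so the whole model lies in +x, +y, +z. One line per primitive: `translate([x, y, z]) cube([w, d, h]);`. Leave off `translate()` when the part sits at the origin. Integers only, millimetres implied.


cube([4157, 195, 239]);


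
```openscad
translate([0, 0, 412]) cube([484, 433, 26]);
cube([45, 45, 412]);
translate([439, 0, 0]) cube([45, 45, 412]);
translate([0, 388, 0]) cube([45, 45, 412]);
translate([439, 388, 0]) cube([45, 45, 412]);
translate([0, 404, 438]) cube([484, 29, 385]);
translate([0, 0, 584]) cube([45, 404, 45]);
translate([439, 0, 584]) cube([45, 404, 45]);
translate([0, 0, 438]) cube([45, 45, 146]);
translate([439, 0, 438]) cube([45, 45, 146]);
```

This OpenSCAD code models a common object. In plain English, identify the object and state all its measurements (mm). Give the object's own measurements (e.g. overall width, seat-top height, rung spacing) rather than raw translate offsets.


A chair. The seat is a 484×433×26 mm slab with its top at z = 438 mm, on four 45×45 mm corner legs (flush with the seat edges, standing on z = 0). A flat backrest 29 mm thick, 385 mm tall, spans the full seat width and rises from the seat top along its +y edge, rear face flush with the rear of the seat. Two armrests of 45×45 mm section run along each side from the seat's front edge to the front of the backrest, top faces 191 mm above the seat top and outer faces flush with the seat's x-edges; a 45×45 mm post under the front of each armrest stands on the seat at the front corner.


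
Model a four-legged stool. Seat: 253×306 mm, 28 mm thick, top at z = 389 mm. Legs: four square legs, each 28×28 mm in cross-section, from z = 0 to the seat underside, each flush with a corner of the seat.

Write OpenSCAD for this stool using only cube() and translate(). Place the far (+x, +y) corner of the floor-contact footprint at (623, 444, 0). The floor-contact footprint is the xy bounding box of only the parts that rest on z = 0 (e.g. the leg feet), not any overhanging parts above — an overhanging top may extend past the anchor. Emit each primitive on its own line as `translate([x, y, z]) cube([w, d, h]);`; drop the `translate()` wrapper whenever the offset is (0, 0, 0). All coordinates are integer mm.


// leg_h = 389 - 28 = 361
translate([370, 138, 361]) cube([253, 306, 28]);
translate([370, 138, 0]) cube([28, 28, 361]);
translate([595, 138, 0]) cube([28, 28, 361]);
translate([370, 416, 0]) cube([28, 28, 361]);
translate([595, 416, 0]) cube([28, 28, 361]);


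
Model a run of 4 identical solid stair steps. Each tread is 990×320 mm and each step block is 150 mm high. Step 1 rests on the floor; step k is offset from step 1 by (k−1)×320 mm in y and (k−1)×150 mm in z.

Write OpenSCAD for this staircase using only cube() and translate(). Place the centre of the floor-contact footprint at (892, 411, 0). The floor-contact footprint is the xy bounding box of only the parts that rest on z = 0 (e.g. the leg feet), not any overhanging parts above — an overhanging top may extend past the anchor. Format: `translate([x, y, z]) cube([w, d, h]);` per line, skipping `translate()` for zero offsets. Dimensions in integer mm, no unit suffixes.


translate([397, 251, 0]) cube([990, 320, 150]);
translate([397, 571, 150]) cube([990, 320, 150]);
translate([397, 891, 300]) cube([990, 320, 150]);
translate([397, 1211, 450]) cube([990, 320, 150]);


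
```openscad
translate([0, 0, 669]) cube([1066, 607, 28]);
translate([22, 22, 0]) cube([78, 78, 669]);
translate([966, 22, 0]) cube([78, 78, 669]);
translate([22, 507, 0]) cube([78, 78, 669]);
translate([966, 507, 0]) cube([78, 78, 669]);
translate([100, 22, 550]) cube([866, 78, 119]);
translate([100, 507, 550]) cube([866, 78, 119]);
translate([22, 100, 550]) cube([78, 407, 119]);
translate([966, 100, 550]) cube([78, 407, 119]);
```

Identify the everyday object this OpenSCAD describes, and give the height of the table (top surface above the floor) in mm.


A table. The table height is 697 mm.

A 1066×607×28 slab sits at z = 669 on four 78 mm square posts — a table. The top surface is at 669 + 28 = 697 mm.


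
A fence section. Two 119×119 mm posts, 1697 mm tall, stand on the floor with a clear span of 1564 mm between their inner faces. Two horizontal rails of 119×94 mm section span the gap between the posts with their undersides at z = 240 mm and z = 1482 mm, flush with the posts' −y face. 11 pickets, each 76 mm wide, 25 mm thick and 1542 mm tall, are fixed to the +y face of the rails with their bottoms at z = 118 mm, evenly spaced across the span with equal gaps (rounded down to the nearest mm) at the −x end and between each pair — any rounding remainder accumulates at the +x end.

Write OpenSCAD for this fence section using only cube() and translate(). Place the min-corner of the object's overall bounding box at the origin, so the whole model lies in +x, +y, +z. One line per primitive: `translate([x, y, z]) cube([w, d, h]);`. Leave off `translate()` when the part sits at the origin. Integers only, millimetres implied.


cube([119, 119, 1697]);
translate([1683, 0, 0]) cube([119, 119, 1697]);
translate([119, 0, 240]) cube([1564, 119, 94]);
translate([119, 0, 1482]) cube([1564, 119, 94]);
translate([179, 119, 118]) cube([76, 25, 1542]);
translate([315, 119, 118]) cube([76, 25, 1542]);
translate([451, 119, 118]) cube([76, 25, 1542]);
translate([587, 119, 118]) cube([76, 25, 1542]);
translate([723, 119, 118]) cube([76, 25, 1542]);
translate([859, 119, 118]) cube([76, 25, 1542]);
translate([995, 119, 118]) cube([76, 25, 1542]);
translate([1131, 119, 118]) cube([76, 25, 1542]);
translate([1267, 119, 118]) cube([76, 25, 1542]);
translate([1403, 119, 118]) cube([76, 25, 1542]);
translate([1539, 119, 118]) cube([76, 25, 1542]);


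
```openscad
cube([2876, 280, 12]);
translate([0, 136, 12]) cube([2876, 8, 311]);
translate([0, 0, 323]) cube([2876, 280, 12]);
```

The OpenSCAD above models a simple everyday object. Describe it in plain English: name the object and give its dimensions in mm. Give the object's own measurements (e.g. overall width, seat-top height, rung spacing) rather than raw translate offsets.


An I-beam lying along x, 2876 mm long. Overall section height 335 mm. Two flanges 280 mm wide (y) and 12 mm thick, one on the floor and one at the top; a web 8 mm thick runs between them, centred on the flange width.


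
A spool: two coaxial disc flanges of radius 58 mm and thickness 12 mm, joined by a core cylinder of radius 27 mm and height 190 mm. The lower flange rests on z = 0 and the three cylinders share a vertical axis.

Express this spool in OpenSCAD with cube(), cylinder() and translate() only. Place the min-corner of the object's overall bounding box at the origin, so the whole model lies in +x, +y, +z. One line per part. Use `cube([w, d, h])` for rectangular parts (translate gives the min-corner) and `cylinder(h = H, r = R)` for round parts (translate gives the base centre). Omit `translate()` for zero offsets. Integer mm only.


translate([58, 58, 0]) cylinder(h = 12, r = 58);
translate([58, 58, 12]) cylinder(h = 190, r = 27);
translate([58, 58, 202]) cylinder(h = 12, r = 58);


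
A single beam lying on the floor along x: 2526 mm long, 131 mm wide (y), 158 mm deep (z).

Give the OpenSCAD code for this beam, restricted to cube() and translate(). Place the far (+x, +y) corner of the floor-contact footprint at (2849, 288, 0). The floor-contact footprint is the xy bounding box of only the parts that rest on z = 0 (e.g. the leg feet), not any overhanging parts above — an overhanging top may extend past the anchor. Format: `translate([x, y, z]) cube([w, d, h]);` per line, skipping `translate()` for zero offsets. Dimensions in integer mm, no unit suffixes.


translate([323, 157, 0]) cube([2526, 131, 158]);


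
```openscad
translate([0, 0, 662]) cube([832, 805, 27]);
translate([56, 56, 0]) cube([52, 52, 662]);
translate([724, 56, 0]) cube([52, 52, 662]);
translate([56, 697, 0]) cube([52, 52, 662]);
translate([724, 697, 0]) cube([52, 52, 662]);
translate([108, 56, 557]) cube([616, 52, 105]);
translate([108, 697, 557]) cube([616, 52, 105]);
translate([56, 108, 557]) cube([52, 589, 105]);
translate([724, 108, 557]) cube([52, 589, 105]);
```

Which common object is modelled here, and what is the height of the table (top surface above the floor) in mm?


A table. The table height is 689 mm.

A 832×805×27 slab sits at z = 662 on four 52 mm square posts — a table. The top surface is at 662 + 27 = 689 mm.


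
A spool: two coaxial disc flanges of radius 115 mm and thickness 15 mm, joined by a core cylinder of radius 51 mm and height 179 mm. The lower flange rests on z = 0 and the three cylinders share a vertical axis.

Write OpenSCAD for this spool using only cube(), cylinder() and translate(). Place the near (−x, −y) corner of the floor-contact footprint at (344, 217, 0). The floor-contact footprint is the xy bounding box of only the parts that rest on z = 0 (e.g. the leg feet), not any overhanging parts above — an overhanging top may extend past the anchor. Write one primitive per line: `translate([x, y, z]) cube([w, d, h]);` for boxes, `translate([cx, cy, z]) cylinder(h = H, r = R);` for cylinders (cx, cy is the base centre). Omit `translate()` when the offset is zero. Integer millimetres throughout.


translate([459, 332, 0]) cylinder(h = 15, r = 115);
translate([459, 332, 15]) cylinder(h = 179, r = 51);
translate([459, 332, 194]) cylinder(h = 15, r = 115);


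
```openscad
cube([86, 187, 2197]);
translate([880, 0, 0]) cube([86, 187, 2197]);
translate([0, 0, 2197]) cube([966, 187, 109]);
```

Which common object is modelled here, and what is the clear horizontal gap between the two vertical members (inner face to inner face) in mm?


A door frame. The clear opening width is 794 mm.

Two 2197 mm tall posts with a header on top — a door frame. The left jamb is 86 mm wide at x = 0; the right jamb starts at x = 880. The clear opening is 880 − 86 = 794 mm.


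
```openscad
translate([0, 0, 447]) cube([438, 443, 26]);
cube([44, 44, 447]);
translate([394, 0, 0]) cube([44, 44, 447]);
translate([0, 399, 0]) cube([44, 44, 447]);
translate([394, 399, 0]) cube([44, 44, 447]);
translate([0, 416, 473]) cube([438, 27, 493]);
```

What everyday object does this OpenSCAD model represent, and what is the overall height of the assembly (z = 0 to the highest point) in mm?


A chair. The overall height is 966 mm.

A slab on four corner posts with a tall panel at the back — a chair. The seat slab sits at z = 447 with thickness 26, and the 493 mm backrest starts at the seat top, so the overall height is 447 + 26 + 493 = 966 mm.


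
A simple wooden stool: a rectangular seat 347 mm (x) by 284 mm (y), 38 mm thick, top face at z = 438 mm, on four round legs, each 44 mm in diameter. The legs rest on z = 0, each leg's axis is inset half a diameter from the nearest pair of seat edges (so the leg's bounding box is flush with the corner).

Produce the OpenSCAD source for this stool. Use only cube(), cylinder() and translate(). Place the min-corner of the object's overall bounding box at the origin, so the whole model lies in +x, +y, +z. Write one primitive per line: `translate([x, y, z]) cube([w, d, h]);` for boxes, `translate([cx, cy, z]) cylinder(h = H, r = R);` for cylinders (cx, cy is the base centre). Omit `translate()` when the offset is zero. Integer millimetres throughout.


translate([0, 0, 400]) cube([347, 284, 38]);
translate([22, 22, 0]) cylinder(h = 400, r = 22);
translate([325, 22, 0]) cylinder(h = 400, r = 22);
translate([22, 262, 0]) cylinder(h = 400, r = 22);
translate([325, 262, 0]) cylinder(h = 400, r = 22);


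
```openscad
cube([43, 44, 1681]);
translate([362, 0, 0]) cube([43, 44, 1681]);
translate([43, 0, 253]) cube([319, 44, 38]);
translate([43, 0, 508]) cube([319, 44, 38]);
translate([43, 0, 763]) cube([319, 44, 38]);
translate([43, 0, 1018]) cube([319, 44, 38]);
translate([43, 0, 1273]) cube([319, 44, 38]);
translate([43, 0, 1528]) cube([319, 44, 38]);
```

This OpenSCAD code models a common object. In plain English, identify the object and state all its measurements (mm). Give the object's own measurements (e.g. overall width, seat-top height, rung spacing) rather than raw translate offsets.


A straight ladder. Two 43×44 mm vertical rails, 1681 mm tall, stand 405 mm apart (outside-to-outside) with their front faces coplanar on the −y side. 6 rungs, each 44 mm deep and 38 mm tall, span between the inner faces of the rails, front faces flush with the rails. The lowest rung's underside is at z = 253 mm and rungs are spaced 255 mm apart (underside to underside).


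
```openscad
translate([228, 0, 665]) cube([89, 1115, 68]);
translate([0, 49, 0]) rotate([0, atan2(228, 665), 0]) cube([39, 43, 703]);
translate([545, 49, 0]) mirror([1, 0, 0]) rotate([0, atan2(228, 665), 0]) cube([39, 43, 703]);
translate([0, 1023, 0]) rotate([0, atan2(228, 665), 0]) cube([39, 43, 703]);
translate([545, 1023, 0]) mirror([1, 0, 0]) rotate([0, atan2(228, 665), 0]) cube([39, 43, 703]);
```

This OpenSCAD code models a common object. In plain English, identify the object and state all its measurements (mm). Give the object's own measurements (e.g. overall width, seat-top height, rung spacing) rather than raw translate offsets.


A sawhorse. A 89×1115×68 mm beam (x, y, z) sits on two A-frame leg pairs. Each pair is two raked legs of 39×43 mm section (43 mm along y) splaying symmetrically in x. Each leg rises 665 mm vertically over 228 mm of horizontal reach and is 703 mm long along its own axis. Every leg's outer bottom edge rests on the floor and its outer top edge meets a bottom edge of the beam — the left legs (tilting toward +x) meet the beam's −x bottom edge, the right legs (their mirror images, tilting toward −x) meet its +x bottom edge — so the leg tops tuck under the beam, the beam's underside is 665 mm above the floor, and the feet are 545 mm apart outside-to-outside with the beam centred between them. The two leg pairs are set in 49 mm from either end of the beam.


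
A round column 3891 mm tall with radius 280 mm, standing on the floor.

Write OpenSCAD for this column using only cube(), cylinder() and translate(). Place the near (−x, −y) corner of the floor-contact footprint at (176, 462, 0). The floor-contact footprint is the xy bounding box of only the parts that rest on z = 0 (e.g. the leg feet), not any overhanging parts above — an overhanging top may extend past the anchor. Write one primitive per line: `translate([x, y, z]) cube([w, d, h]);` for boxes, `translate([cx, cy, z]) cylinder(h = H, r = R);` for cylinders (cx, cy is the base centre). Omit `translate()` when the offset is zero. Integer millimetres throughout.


translate([456, 742, 0]) cylinder(h = 3891, r = 280);


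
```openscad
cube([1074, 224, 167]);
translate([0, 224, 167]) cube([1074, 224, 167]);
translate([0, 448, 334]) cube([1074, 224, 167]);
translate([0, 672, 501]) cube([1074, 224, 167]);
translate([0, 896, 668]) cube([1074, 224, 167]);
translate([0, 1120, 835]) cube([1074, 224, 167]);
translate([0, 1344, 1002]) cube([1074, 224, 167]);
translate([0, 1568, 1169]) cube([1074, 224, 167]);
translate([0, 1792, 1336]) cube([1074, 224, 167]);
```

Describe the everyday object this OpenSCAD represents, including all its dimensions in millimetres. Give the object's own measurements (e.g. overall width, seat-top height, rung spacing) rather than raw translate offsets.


A straight staircase of 9 solid steps. Each step is 1074 mm wide (x), 224 mm deep (y, the going) and 167 mm tall (the rise). The first step rests on the floor; each subsequent step sits one going further in +y and one rise higher in +z, directly behind and above the previous step with no overlap.


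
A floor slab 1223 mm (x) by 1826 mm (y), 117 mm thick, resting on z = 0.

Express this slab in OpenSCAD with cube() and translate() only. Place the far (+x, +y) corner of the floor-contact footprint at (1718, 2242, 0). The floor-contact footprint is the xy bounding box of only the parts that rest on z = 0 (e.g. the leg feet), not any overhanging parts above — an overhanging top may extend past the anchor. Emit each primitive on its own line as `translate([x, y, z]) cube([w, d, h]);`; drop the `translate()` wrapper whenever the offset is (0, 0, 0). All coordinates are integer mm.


translate([495, 416, 0]) cube([1223, 1826, 117]);


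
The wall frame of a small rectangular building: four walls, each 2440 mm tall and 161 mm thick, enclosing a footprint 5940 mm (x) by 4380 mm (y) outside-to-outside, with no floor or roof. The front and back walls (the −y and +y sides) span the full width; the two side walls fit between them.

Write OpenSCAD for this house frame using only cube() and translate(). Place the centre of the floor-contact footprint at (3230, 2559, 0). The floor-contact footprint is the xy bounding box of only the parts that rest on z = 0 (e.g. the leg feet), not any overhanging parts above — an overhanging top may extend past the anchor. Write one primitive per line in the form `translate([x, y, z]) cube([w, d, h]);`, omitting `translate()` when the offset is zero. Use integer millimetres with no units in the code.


translate([260, 369, 0]) cube([5940, 161, 2440]);
translate([260, 4588, 0]) cube([5940, 161, 2440]);
translate([260, 530, 0]) cube([161, 4058, 2440]);
translate([6039, 530, 0]) cube([161, 4058, 2440]);


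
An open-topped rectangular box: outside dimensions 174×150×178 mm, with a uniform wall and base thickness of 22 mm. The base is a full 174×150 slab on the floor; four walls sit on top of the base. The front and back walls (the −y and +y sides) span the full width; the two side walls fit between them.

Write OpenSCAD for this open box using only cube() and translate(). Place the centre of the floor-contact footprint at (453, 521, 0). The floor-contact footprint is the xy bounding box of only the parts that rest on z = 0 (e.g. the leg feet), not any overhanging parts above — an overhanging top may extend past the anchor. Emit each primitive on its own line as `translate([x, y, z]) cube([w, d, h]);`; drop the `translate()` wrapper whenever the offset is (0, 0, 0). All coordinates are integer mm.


translate([366, 446, 0]) cube([174, 150, 22]);
translate([366, 446, 22]) cube([174, 22, 156]);
translate([366, 574, 22]) cube([174, 22, 156]);
translate([366, 468, 22]) cube([22, 106, 156]);
translate([518, 468, 22]) cube([22, 106, 156]);
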